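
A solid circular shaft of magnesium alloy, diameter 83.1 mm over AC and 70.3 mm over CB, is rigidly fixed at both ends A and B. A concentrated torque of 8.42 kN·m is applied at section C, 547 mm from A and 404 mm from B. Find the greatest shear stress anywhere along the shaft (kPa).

50500 kPa

Compatibility: T_A·a/J_AC = T_B·b/J_CB with T_A + T_B = T₀.
J_AC = 4.68×10^-6 m⁴, J_CB = 2.40×10^-6 m⁴, so T_A = T₀·(J_AC/a)/((J_AC/a)+(J_CB/b)) = 4972 N·m, T_B = 3448 N·m.
τ in each portion: τ_AC = 4.41×10^7 Pa, τ_CB = 5.05×10^7 Pa; maximum is in CB.
τ_max = T_CB·r/J = 3448·0.0352/2.40×10^-6 = 5.054×10^7 Pa.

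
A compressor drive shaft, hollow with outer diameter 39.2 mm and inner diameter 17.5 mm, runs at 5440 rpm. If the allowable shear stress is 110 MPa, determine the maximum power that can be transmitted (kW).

712 kW

J = π(d_o⁴ − d_i⁴)/32 = π(0.0392⁴ − 0.0175⁴)/32 = 2.226×10^-7 m⁴.
T_max = τ_allow·J/r = 1.10×10^8 × 2.226×10^-7 / 0.0196 = 1249 N·m.
ω = 2π·5440/60 = 569.7 rad/s, so P_max = T_max·ω = 7.117×10^5 W.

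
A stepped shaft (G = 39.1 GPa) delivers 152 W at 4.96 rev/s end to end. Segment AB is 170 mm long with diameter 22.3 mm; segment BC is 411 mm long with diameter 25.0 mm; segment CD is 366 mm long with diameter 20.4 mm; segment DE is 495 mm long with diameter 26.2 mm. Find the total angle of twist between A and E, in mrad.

ω = 2π·4.96 = 31.16 rad/s, so T = P/ω = 152 / 31.16 = 4.877 N·m.
J_AB = π(0.0223)⁴/32 = 2.43×10^-8 m⁴; J_BC = π(0.0250)⁴/32 = 3.83×10^-8 m⁴; J_CD = π(0.0204)⁴/32 = 1.70×10^-8 m⁴; J_DE = π(0.0262)⁴/32 = 4.63×10^-8 m⁴.
θ = (T/G)·Σ L_i/J_i = (4.877/39.1×10⁹)·(0.170/2.43×10^-8 + 0.411/3.83×10^-8 + 0.366/1.70×10^-8 + 0.495/4.63×10^-8) = 6.230×10^-3 rad.

6.23 mrad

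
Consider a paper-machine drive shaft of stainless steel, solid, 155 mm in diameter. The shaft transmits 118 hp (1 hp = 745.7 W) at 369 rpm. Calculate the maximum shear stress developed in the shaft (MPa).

3.11 MPa

ω = 2π·369/60 = 38.64 rad/s, so T = P/ω = 118×745.7 / 38.64 = 2277 N·m.
J = πd⁴/32 = π(0.155)⁴/32 = 5.667×10^-5 m⁴.
τ_max = T·r/J = 2277 × 0.0775 / 5.667×10^-5 = 3.114×10^6 Pa.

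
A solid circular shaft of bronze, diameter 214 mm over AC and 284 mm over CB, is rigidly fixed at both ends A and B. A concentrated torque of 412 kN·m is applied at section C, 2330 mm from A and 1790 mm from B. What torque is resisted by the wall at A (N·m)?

Compatibility: T_A·a/J_AC = T_B·b/J_CB with T_A + T_B = T₀.
J_AC = 2.06×10^-4 m⁴, J_CB = 6.39×10^-4 m⁴, so T_A = T₀·(J_AC/a)/((J_AC/a)+(J_CB/b)) = 81790 N·m, T_B = 330200 N·m.

81800 N·m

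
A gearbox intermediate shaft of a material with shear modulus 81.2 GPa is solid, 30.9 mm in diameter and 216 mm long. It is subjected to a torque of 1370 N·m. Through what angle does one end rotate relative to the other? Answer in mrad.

40.7 mrad

J = πd⁴/32 = π(0.0309)⁴/32 = 8.950×10^-8 m⁴.
θ = T·L/(G·J) = 1370 × 0.216 / (81.2×10⁹ × 8.950×10^-8) = 0.04072 rad.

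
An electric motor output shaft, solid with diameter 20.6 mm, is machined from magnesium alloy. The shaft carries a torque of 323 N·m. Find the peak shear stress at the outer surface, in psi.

J = πd⁴/32 = π(0.0206)⁴/32 = 1.768×10^-8 m⁴.
τ_max = T·r/J = 323.0 × 0.0103 / 1.768×10^-8 = 1.882×10^8 Pa.

27300 psi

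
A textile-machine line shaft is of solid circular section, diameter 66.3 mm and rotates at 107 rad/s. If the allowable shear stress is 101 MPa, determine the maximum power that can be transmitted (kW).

618 kW

J = πd⁴/32 = π(0.0663)⁴/32 = 1.897×10^-6 m⁴.
T_max = τ_allow·J/r = 1.01×10^8 × 1.897×10^-6 / 0.0331 = 5780 N·m.
ω = 107 rad/s, so P_max = T_max·ω = 6.184×10^5 W.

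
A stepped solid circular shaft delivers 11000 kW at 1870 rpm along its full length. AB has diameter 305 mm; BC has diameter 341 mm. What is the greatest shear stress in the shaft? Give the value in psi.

ω = 2π·1870/60 = 195.8 rad/s, so T = P/ω = 11000×10³ / 195.8 = 56170 N·m.
Under the same torque, τ_max = 16T/(πd³) is largest where d is smallest — segment AB (d = 305 mm).
τ_max = 16·56170/(π·(0.305)³) = 1.008×10^7 Pa.

1460 psi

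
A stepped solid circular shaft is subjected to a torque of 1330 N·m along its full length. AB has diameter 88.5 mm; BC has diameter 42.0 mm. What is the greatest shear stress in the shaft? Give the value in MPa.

91.4 MPa

Under the same torque, τ_max = 16T/(πd³) is largest where d is smallest — segment BC (d = 42.0 mm).
τ_max = 16·1330/(π·(0.0420)³) = 9.143×10^7 Pa.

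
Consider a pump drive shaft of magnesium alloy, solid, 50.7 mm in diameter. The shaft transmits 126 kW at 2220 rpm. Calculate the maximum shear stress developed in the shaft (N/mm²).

21.2 N/mm²

ω = 2π·2220/60 = 232.5 rad/s, so T = P/ω = 126×10³ / 232.5 = 542.0 N·m.
J = πd⁴/32 = π(0.0507)⁴/32 = 6.487×10^-7 m⁴.
τ_max = T·r/J = 542.0 × 0.0254 / 6.487×10^-7 = 2.118×10^7 Pa.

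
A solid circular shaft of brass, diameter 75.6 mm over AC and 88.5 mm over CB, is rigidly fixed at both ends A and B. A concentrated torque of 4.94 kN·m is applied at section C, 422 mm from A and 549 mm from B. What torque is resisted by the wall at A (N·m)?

Compatibility: T_A·a/J_AC = T_B·b/J_CB with T_A + T_B = T₀.
J_AC = 3.21×10^-6 m⁴, J_CB = 6.02×10^-6 m⁴, so T_A = T₀·(J_AC/a)/((J_AC/a)+(J_CB/b)) = 2022 N·m, T_B = 2918 N·m.

2020 N·m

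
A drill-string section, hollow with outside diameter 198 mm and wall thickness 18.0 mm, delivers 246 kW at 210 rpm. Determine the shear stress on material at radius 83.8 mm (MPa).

ω = 2π·210/60 = 21.99 rad/s, so T = P/ω = 246×10³ / 21.99 = 11190 N·m.
J = π(d_o⁴ − d_i⁴)/32 = π(0.198⁴ − 0.162⁴)/32 = 8.327×10^-5 m⁴.
Shear stress varies linearly with radius: τ = T·r/J = 11190 × 0.0838 / 8.327×10^-5 = 1.126×10^7 Pa.

11.3 MPa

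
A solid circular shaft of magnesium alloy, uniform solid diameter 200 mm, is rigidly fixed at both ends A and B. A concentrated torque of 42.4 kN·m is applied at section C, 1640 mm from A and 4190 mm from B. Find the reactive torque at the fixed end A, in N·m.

30500 N·m

With uniform GJ and both ends fixed, compatibility θ_AC = θ_CB gives T_A·a = T_B·b, together with T_A + T_B = T₀.
T_A = T₀·b/(a+b) = 42400·4190/5830 = 30470 N·m; T_B = 11930 N·m.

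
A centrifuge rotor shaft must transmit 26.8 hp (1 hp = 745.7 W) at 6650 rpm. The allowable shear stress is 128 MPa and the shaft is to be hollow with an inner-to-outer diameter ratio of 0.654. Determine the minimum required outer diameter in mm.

ω = 2π·6650/60 = 696.4 rad/s, so T = P/ω = 26.8×745.7 / 696.4 = 28.70 N·m.
For a hollow shaft with d_i/d_o = 0.654: τ_max = 16T/(π d_o³ (1−k⁴)), so d_o = [16T/(π τ_allow (1−k⁴))]^(1/3) = [16·28.70/(π·1.28×10^8·0.8171)]^(1/3) = 0.01118 m.

11.2 mm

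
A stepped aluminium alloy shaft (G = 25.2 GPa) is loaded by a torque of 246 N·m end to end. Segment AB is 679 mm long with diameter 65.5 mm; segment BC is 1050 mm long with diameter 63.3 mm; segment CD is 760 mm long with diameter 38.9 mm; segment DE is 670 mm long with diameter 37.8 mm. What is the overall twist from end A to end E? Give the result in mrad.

J_AB = π(0.0655)⁴/32 = 1.81×10^-6 m⁴; J_BC = π(0.0633)⁴/32 = 1.58×10^-6 m⁴; J_CD = π(0.0389)⁴/32 = 2.25×10^-7 m⁴; J_DE = π(0.0378)⁴/32 = 2.00×10^-7 m⁴.
θ = (T/G)·Σ L_i/J_i = (246.0/25.2×10⁹)·(0.679/1.81×10^-6 + 1.05/1.58×10^-6 + 0.760/2.25×10^-7 + 0.670/2.00×10^-7) = 0.07581 rad.

75.8 mrad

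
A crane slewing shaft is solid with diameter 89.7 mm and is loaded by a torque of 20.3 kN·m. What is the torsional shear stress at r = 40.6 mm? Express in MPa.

130 MPa

J = πd⁴/32 = π(0.0897)⁴/32 = 6.356×10^-6 m⁴.
Shear stress varies linearly with radius: τ = T·r/J = 20300 × 0.0406 / 6.356×10^-6 = 1.297×10^8 Pa.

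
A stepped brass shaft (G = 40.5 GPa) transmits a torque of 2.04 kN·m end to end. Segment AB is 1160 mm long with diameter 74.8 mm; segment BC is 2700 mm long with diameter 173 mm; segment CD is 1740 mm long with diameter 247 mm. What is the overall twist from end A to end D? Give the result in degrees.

1.19°

J_AB = π(0.0748)⁴/32 = 3.07×10^-6 m⁴; J_BC = π(0.173)⁴/32 = 8.79×10^-5 m⁴; J_CD = π(0.247)⁴/32 = 3.65×10^-4 m⁴.
θ = (T/G)·Σ L_i/J_i = (2040/40.5×10⁹)·(1.16/3.07×10^-6 + 2.70/8.79×10^-5 + 1.74/3.65×10^-4) = 0.02080 rad.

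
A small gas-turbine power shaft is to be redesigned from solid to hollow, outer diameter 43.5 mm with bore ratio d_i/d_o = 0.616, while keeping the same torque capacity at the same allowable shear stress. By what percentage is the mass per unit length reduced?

31.2 %

Equal τ_max and T ⇒ the solid shaft needs d_s³ = d_o³(1−k⁴), so d_s = 43.5·(1−0.616⁴)^(1/3) = 41.30 mm.
Area ratio A_h/A_s = d_o²(1−k²)/d_s² = (1−k²)/(1−k⁴)^(2/3) = 0.6883.
Mass saving = 1 − 0.6883 = 31.2 %.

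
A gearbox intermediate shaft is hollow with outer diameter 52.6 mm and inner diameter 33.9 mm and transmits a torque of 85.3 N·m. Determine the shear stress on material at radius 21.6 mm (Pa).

2.96e6 Pa

J = π(d_o⁴ − d_i⁴)/32 = π(0.0526⁴ − 0.0339⁴)/32 = 6.219×10^-7 m⁴.
Shear stress varies linearly with radius: τ = T·r/J = 85.30 × 0.0216 / 6.219×10^-7 = 2.963×10^6 Pa.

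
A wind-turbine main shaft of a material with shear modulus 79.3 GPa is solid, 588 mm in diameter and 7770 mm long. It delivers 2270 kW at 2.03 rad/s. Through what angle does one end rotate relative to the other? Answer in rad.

ω = 2.03 rad/s, so T = P/ω = 2270×10³ / 2.030 = 1.118e6 N·m.
J = πd⁴/32 = π(0.588)⁴/32 = 0.01174 m⁴.
θ = T·L/(G·J) = 1.118e6 × 7.77 / (79.3×10⁹ × 0.01174) = 9.336×10^-3 rad.

0.00934 rad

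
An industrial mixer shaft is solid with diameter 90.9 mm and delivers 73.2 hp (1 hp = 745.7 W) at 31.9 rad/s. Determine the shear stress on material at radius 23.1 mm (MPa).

5.90 MPa

ω = 31.9 rad/s, so T = P/ω = 73.2×745.7 / 31.90 = 1711 N·m.
J = πd⁴/32 = π(0.0909)⁴/32 = 6.703×10^-6 m⁴.
Shear stress varies linearly with radius: τ = T·r/J = 1711 × 0.0231 / 6.703×10^-6 = 5.897×10^6 Pa.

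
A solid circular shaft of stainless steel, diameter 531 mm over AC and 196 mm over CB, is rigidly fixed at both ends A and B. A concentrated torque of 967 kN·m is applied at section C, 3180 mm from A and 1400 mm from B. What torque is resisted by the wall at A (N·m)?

Compatibility: T_A·a/J_AC = T_B·b/J_CB with T_A + T_B = T₀.
J_AC = 7.81×10^-3 m⁴, J_CB = 1.45×10^-4 m⁴, so T_A = T₀·(J_AC/a)/((J_AC/a)+(J_CB/b)) = 927900 N·m, T_B = 39120 N·m.

928000 N·m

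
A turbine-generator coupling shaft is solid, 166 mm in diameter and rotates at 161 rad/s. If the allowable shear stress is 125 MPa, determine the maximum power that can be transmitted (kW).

J = πd⁴/32 = π(0.166)⁴/32 = 7.455×10^-5 m⁴.
T_max = τ_allow·J/r = 1.25×10^8 × 7.455×10^-5 / 0.0830 = 112300 N·m.
ω = 161 rad/s, so P_max = T_max·ω = 1.808×10^7 W.

18100 kW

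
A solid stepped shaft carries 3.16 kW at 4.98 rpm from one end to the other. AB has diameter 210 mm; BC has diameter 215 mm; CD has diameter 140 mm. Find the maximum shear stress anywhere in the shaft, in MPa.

11.2 MPa

ω = 2π·4.98/60 = 0.5215 rad/s, so T = P/ω = 3.16×10³ / 0.5215 = 6059 N·m.
Under the same torque, τ_max = 16T/(πd³) is largest where d is smallest — segment CD (d = 140 mm).
τ_max = 16·6059/(π·(0.140)³) = 1.125×10^7 Pa.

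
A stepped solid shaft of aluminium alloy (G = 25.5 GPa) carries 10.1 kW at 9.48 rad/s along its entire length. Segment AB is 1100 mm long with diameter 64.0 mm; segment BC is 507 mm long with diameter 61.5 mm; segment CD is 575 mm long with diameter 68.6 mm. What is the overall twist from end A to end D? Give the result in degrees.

ω = 9.48 rad/s, so T = P/ω = 10.1×10³ / 9.480 = 1065 N·m.
J_AB = π(0.0640)⁴/32 = 1.65×10^-6 m⁴; J_BC = π(0.0615)⁴/32 = 1.40×10^-6 m⁴; J_CD = π(0.0686)⁴/32 = 2.17×10^-6 m⁴.
θ = (T/G)·Σ L_i/J_i = (1065/25.5×10⁹)·(1.10/1.65×10^-6 + 0.507/1.40×10^-6 + 0.575/2.17×10^-6) = 0.05403 rad.

3.10°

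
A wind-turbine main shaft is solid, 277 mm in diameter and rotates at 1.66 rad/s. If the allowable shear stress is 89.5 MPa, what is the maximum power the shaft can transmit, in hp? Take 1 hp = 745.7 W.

831 hp

J = πd⁴/32 = π(0.277)⁴/32 = 5.780×10^-4 m⁴.
T_max = τ_allow·J/r = 8.95×10^7 × 5.780×10^-4 / 0.139 = 373500 N·m.
ω = 1.66 rad/s, so P_max = T_max·ω = 6.200×10^5 W.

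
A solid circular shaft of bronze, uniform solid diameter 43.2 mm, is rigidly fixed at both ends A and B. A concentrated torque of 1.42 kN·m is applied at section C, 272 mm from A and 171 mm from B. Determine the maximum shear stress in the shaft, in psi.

With uniform GJ and both ends fixed, compatibility θ_AC = θ_CB gives T_A·a = T_B·b, together with T_A + T_B = T₀.
T_A = T₀·b/(a+b) = 1420·171/443.0 = 548.1 N·m; T_B = 871.9 N·m.
τ in each portion: τ_AC = 3.46×10^7 Pa, τ_CB = 5.51×10^7 Pa; maximum is in CB.
τ_max = T_CB·r/J = 871.9·0.0216/3.42×10^-7 = 5.508×10^7 Pa.

7990 psi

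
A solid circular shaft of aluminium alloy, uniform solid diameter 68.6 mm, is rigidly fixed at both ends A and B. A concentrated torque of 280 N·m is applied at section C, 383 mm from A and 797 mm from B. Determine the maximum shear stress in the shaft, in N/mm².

2.98 N/mm²

With uniform GJ and both ends fixed, compatibility θ_AC = θ_CB gives T_A·a = T_B·b, together with T_A + T_B = T₀.
T_A = T₀·b/(a+b) = 280.0·797/1180 = 189.1 N·m; T_B = 90.88 N·m.
τ in each portion: τ_AC = 2.98×10^6 Pa, τ_CB = 1.43×10^6 Pa; maximum is in AC.
τ_max = T_AC·r/J = 189.1·0.0343/2.17×10^-6 = 2.984×10^6 Pa.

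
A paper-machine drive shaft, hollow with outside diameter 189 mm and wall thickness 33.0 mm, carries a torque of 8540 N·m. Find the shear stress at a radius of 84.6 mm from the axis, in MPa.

J = π(d_o⁴ − d_i⁴)/32 = π(0.189⁴ − 0.123⁴)/32 = 1.028×10^-4 m⁴.
Shear stress varies linearly with radius: τ = T·r/J = 8540 × 0.0846 / 1.028×10^-4 = 7.028×10^6 Pa.

7.03 MPa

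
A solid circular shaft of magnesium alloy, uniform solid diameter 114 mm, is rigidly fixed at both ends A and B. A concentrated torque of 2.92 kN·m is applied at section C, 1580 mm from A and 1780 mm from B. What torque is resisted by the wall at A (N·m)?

With uniform GJ and both ends fixed, compatibility θ_AC = θ_CB gives T_A·a = T_B·b, together with T_A + T_B = T₀.
T_A = T₀·b/(a+b) = 2920·1780/3360 = 1547 N·m; T_B = 1373 N·m.

1550 N·m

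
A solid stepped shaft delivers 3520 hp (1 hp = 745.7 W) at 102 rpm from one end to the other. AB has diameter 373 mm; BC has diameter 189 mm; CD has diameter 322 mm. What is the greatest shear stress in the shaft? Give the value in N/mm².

ω = 2π·102/60 = 10.68 rad/s, so T = P/ω = 3520×745.7 / 10.68 = 245700 N·m.
Under the same torque, τ_max = 16T/(πd³) is largest where d is smallest — segment BC (d = 189 mm).
τ_max = 16·245700/(π·(0.189)³) = 1.854×10^8 Pa.

185 N/mm²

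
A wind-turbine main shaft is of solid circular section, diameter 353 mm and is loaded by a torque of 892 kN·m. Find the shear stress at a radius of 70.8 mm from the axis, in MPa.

J = πd⁴/32 = π(0.353)⁴/32 = 1.524×10^-3 m⁴.
Shear stress varies linearly with radius: τ = T·r/J = 892000 × 0.0708 / 1.524×10^-3 = 4.143×10^7 Pa.

41.4 MPa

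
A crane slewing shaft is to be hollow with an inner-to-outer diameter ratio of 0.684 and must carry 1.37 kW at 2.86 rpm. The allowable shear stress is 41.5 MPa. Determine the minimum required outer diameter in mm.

89.6 mm

ω = 2π·2.86/60 = 0.2995 rad/s, so T = P/ω = 1.37×10³ / 0.2995 = 4574 N·m.
For a hollow shaft with d_i/d_o = 0.684: τ_max = 16T/(π d_o³ (1−k⁴)), so d_o = [16T/(π τ_allow (1−k⁴))]^(1/3) = [16·4574/(π·4.15×10^7·0.7811)]^(1/3) = 0.08957 m.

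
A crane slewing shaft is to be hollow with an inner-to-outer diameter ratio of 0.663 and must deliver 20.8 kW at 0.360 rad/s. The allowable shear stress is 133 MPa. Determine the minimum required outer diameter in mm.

ω = 0.360 rad/s, so T = P/ω = 20.8×10³ / 0.3600 = 57780 N·m.
For a hollow shaft with d_i/d_o = 0.663: τ_max = 16T/(π d_o³ (1−k⁴)), so d_o = [16T/(π τ_allow (1−k⁴))]^(1/3) = [16·57780/(π·1.33×10^8·0.8068)]^(1/3) = 0.1400 m.

140 mm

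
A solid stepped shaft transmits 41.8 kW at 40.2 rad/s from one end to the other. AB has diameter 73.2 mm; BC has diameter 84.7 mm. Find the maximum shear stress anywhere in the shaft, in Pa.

1.35e7 Pa

ω = 40.2 rad/s, so T = P/ω = 41.8×10³ / 40.20 = 1040 N·m.
Under the same torque, τ_max = 16T/(πd³) is largest where d is smallest — segment AB (d = 73.2 mm).
τ_max = 16·1040/(π·(0.0732)³) = 1.350×10^7 Pa.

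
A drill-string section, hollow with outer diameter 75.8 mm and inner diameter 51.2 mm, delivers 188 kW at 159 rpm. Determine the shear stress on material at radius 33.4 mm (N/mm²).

ω = 2π·159/60 = 16.65 rad/s, so T = P/ω = 188×10³ / 16.65 = 11290 N·m.
J = π(d_o⁴ − d_i⁴)/32 = π(0.0758⁴ − 0.0512⁴)/32 = 2.566×10^-6 m⁴.
Shear stress varies linearly with radius: τ = T·r/J = 11290 × 0.0334 / 2.566×10^-6 = 1.469×10^8 Pa.

147 N/mm²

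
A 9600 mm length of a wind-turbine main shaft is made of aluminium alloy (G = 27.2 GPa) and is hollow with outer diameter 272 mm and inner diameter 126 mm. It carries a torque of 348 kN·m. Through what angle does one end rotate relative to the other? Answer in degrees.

J = π(d_o⁴ − d_i⁴)/32 = π(0.272⁴ − 0.126⁴)/32 = 5.126×10^-4 m⁴.
θ = T·L/(G·J) = 348000 × 9.60 / (27.2×10⁹ × 5.126×10^-4) = 0.2396 rad.

13.7°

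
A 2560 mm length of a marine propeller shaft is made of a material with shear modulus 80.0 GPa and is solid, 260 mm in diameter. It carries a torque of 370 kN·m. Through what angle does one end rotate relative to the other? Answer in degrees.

1.51°

J = πd⁴/32 = π(0.260)⁴/32 = 4.486×10^-4 m⁴.
θ = T·L/(G·J) = 370000 × 2.56 / (80.0×10⁹ × 4.486×10^-4) = 0.02639 rad.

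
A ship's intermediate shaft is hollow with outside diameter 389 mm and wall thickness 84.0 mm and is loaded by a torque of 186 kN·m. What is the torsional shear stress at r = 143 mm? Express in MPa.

13.2 MPa

J = π(d_o⁴ − d_i⁴)/32 = π(0.389⁴ − 0.221⁴)/32 = 2.014×10^-3 m⁴.
Shear stress varies linearly with radius: τ = T·r/J = 186000 × 0.143 / 2.014×10^-3 = 1.321×10^7 Pa.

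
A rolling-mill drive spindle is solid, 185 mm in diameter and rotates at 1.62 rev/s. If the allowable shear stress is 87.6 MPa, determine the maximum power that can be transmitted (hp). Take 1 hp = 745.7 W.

1490 hp

J = πd⁴/32 = π(0.185)⁴/32 = 1.150×10^-4 m⁴.
T_max = τ_allow·J/r = 8.76×10^7 × 1.150×10^-4 / 0.0925 = 108900 N·m.
ω = 2π·1.62 = 10.18 rad/s, so P_max = T_max·ω = 1.109×10^6 W.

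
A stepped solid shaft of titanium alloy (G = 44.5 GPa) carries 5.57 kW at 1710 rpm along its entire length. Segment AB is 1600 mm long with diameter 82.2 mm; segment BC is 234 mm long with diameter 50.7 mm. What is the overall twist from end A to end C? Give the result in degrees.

ω = 2π·1710/60 = 179.1 rad/s, so T = P/ω = 5.57×10³ / 179.1 = 31.11 N·m.
J_AB = π(0.0822)⁴/32 = 4.48×10^-6 m⁴; J_BC = π(0.0507)⁴/32 = 6.49×10^-7 m⁴.
θ = (T/G)·Σ L_i/J_i = (31.11/44.5×10⁹)·(1.60/4.48×10^-6 + 0.234/6.49×10^-7) = 5.017×10^-4 rad.

0.0287°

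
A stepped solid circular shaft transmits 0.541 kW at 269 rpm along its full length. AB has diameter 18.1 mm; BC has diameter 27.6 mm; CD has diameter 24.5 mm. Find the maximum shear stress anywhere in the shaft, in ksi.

ω = 2π·269/60 = 28.17 rad/s, so T = P/ω = 0.541×10³ / 28.17 = 19.21 N·m.
Under the same torque, τ_max = 16T/(πd³) is largest where d is smallest — segment AB (d = 18.1 mm).
τ_max = 16·19.21/(π·(0.0181)³) = 1.649×10^7 Pa.

2.39 ksi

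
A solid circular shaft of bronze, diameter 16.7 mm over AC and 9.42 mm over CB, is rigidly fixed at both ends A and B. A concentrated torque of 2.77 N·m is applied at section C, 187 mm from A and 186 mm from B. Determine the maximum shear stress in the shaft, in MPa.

2.75 MPa

Compatibility: T_A·a/J_AC = T_B·b/J_CB with T_A + T_B = T₀.
J_AC = 7.64×10^-9 m⁴, J_CB = 7.73×10^-10 m⁴, so T_A = T₀·(J_AC/a)/((J_AC/a)+(J_CB/b)) = 2.514 N·m, T_B = 0.2559 N·m.
τ in each portion: τ_AC = 2.75×10^6 Pa, τ_CB = 1.56×10^6 Pa; maximum is in AC.
τ_max = T_AC·r/J = 2.514·0.00835/7.64×10^-9 = 2.749×10^6 Pa.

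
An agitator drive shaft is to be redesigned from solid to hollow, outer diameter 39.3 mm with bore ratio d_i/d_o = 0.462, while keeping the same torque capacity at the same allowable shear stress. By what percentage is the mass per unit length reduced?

18.9 %

Equal τ_max and T ⇒ the solid shaft needs d_s³ = d_o³(1−k⁴), so d_s = 39.3·(1−0.462⁴)^(1/3) = 38.69 mm.
Area ratio A_h/A_s = d_o²(1−k²)/d_s² = (1−k²)/(1−k⁴)^(2/3) = 0.8114.
Mass saving = 1 − 0.8114 = 18.9 %.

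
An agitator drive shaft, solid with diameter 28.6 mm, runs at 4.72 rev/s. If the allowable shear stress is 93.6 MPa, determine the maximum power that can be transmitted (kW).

J = πd⁴/32 = π(0.0286)⁴/32 = 6.568×10^-8 m⁴.
T_max = τ_allow·J/r = 9.36×10^7 × 6.568×10^-8 / 0.0143 = 429.9 N·m.
ω = 2π·4.72 = 29.66 rad/s, so P_max = T_max·ω = 1.275×10^4 W.

12.8 kW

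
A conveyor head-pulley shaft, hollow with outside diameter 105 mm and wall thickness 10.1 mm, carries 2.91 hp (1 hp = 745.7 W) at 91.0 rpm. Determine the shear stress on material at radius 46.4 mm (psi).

ω = 2π·91.0/60 = 9.529 rad/s, so T = P/ω = 2.91×745.7 / 9.529 = 227.7 N·m.
J = π(d_o⁴ − d_i⁴)/32 = π(0.105⁴ − 0.0848⁴)/32 = 6.856×10^-6 m⁴.
Shear stress varies linearly with radius: τ = T·r/J = 227.7 × 0.0464 / 6.856×10^-6 = 1.541×10^6 Pa.

224 psi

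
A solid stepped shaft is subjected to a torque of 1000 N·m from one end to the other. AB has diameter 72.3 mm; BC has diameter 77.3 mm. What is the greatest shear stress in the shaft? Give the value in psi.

Under the same torque, τ_max = 16T/(πd³) is largest where d is smallest — segment AB (d = 72.3 mm).
τ_max = 16·1000/(π·(0.0723)³) = 1.348×10^7 Pa.

1950 psi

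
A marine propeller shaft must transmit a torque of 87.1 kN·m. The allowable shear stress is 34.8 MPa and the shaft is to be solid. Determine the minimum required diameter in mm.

234 mm

For a solid shaft τ_max = 16T/(πd³), so d = (16T/(π τ_allow))^(1/3) = (16·87100/(π·3.48×10^7))^(1/3) = 0.2336 m.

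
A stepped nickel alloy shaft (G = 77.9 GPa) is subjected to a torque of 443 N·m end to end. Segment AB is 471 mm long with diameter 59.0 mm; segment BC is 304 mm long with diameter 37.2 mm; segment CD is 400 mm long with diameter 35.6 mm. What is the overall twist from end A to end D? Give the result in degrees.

1.48°

J_AB = π(0.0590)⁴/32 = 1.19×10^-6 m⁴; J_BC = π(0.0372)⁴/32 = 1.88×10^-7 m⁴; J_CD = π(0.0356)⁴/32 = 1.58×10^-7 m⁴.
θ = (T/G)·Σ L_i/J_i = (443.0/77.9×10⁹)·(0.471/1.19×10^-6 + 0.304/1.88×10^-7 + 0.400/1.58×10^-7) = 0.02587 rad.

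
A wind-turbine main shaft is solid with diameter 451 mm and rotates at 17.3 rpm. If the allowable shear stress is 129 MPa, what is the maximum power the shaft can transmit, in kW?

J = πd⁴/32 = π(0.451)⁴/32 = 4.062×10^-3 m⁴.
T_max = τ_allow·J/r = 1.29×10^8 × 4.062×10^-3 / 0.226 = 2.324e6 N·m.
ω = 2π·17.3/60 = 1.812 rad/s, so P_max = T_max·ω = 4.209×10^6 W.

4210 kW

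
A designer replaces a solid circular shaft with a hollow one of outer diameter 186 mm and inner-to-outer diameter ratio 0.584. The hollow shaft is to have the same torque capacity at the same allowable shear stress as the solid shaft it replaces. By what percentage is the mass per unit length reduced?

Equal τ_max and T ⇒ the solid shaft needs d_s³ = d_o³(1−k⁴), so d_s = 186·(1−0.584⁴)^(1/3) = 178.5 mm.
Area ratio A_h/A_s = d_o²(1−k²)/d_s² = (1−k²)/(1−k⁴)^(2/3) = 0.7156.
Mass saving = 1 − 0.7156 = 28.4 %.

28.4 %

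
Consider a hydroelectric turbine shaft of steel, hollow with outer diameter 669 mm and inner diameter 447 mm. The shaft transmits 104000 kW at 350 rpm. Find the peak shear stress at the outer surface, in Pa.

6.03e7 Pa

ω = 2π·350/60 = 36.65 rad/s, so T = P/ω = 104000×10³ / 36.65 = 2.838e6 N·m.
J = π(d_o⁴ − d_i⁴)/32 = π(0.669⁴ − 0.447⁴)/32 = 0.01575 m⁴.
τ_max = T·r/J = 2.838e6 × 0.335 / 0.01575 = 6.028×10^7 Pa.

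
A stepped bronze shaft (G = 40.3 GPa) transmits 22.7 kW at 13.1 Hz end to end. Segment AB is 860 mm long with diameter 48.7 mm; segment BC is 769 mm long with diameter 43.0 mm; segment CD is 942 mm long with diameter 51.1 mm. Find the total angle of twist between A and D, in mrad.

ω = 2π·13.1 = 82.31 rad/s, so T = P/ω = 22.7×10³ / 82.31 = 275.8 N·m.
J_AB = π(0.0487)⁴/32 = 5.52×10^-7 m⁴; J_BC = π(0.0430)⁴/32 = 3.36×10^-7 m⁴; J_CD = π(0.0511)⁴/32 = 6.69×10^-7 m⁴.
θ = (T/G)·Σ L_i/J_i = (275.8/40.3×10⁹)·(0.860/5.52×10^-7 + 0.769/3.36×10^-7 + 0.942/6.69×10^-7) = 0.03597 rad.

36.0 mrad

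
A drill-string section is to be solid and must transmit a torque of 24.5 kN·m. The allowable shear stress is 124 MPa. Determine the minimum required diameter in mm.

100 mm

For a solid shaft τ_max = 16T/(πd³), so d = (16T/(π τ_allow))^(1/3) = (16·24500/(π·1.24×10^8))^(1/3) = 0.1002 m.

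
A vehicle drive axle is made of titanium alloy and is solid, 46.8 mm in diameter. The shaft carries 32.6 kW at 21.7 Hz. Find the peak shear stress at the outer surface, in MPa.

ω = 2π·21.7 = 136.3 rad/s, so T = P/ω = 32.6×10³ / 136.3 = 239.1 N·m.
J = πd⁴/32 = π(0.0468)⁴/32 = 4.710×10^-7 m⁴.
τ_max = T·r/J = 239.1 × 0.0234 / 4.710×10^-7 = 1.188×10^7 Pa.

11.9 MPa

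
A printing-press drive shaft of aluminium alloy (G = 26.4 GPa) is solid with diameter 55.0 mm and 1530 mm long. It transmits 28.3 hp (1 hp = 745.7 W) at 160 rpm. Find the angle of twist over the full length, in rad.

ω = 2π·160/60 = 16.76 rad/s, so T = P/ω = 28.3×745.7 / 16.76 = 1260 N·m.
J = πd⁴/32 = π(0.0550)⁴/32 = 8.984×10^-7 m⁴.
θ = T·L/(G·J) = 1260 × 1.53 / (26.4×10⁹ × 8.984×10^-7) = 0.08125 rad.

0.0813 rad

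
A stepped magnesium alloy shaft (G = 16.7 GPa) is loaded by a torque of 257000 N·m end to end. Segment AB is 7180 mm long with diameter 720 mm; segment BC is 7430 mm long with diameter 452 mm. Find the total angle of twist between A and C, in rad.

J_AB = π(0.720)⁴/32 = 0.0264 m⁴; J_BC = π(0.452)⁴/32 = 4.10×10^-3 m⁴.
θ = (T/G)·Σ L_i/J_i = (257000/16.7×10⁹)·(7.18/0.0264 + 7.43/4.10×10^-3) = 0.03209 rad.

0.0321 rad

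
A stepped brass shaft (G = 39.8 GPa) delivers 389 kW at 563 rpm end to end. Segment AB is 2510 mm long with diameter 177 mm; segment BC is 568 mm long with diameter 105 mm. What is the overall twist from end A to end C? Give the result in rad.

0.0122 rad

ω = 2π·563/60 = 58.96 rad/s, so T = P/ω = 389×10³ / 58.96 = 6598 N·m.
J_AB = π(0.177)⁴/32 = 9.64×10^-5 m⁴; J_BC = π(0.105)⁴/32 = 1.19×10^-5 m⁴.
θ = (T/G)·Σ L_i/J_i = (6598/39.8×10⁹)·(2.51/9.64×10^-5 + 0.568/1.19×10^-5) = 0.01221 rad.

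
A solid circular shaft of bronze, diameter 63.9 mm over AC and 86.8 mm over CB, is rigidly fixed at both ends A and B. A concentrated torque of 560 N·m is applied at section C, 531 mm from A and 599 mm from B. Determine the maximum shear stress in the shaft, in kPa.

3280 kPa

Compatibility: T_A·a/J_AC = T_B·b/J_CB with T_A + T_B = T₀.
J_AC = 1.64×10^-6 m⁴, J_CB = 5.57×10^-6 m⁴, so T_A = T₀·(J_AC/a)/((J_AC/a)+(J_CB/b)) = 139.4 N·m, T_B = 420.6 N·m.
τ in each portion: τ_AC = 2.72×10^6 Pa, τ_CB = 3.28×10^6 Pa; maximum is in CB.
τ_max = T_CB·r/J = 420.6·0.0434/5.57×10^-6 = 3.276×10^6 Pa.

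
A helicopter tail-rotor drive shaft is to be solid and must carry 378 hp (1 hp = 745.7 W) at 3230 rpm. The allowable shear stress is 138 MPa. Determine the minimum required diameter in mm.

31.3 mm

ω = 2π·3230/60 = 338.2 rad/s, so T = P/ω = 378×745.7 / 338.2 = 833.3 N·m.
For a solid shaft τ_max = 16T/(πd³), so d = (16T/(π τ_allow))^(1/3) = (16·833.3/(π·1.38×10^8))^(1/3) = 0.03133 m.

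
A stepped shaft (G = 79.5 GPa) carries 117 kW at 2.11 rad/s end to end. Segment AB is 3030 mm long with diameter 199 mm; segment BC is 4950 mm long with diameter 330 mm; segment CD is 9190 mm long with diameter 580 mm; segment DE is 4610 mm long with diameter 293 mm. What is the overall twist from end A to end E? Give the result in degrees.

1.24°

ω = 2.11 rad/s, so T = P/ω = 117×10³ / 2.110 = 55450 N·m.
J_AB = π(0.199)⁴/32 = 1.54×10^-4 m⁴; J_BC = π(0.330)⁴/32 = 1.16×10^-3 m⁴; J_CD = π(0.580)⁴/32 = 0.0111 m⁴; J_DE = π(0.293)⁴/32 = 7.24×10^-4 m⁴.
θ = (T/G)·Σ L_i/J_i = (55450/79.5×10⁹)·(3.03/1.54×10^-4 + 4.95/1.16×10^-3 + 9.19/0.0111 + 4.61/7.24×10^-4) = 0.02171 rad.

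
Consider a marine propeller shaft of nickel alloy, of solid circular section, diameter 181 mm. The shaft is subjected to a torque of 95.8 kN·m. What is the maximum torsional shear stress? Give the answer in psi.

J = πd⁴/32 = π(0.181)⁴/32 = 1.054×10^-4 m⁴.
τ_max = T·r/J = 95800 × 0.0905 / 1.054×10^-4 = 8.228×10^7 Pa.

11900 psi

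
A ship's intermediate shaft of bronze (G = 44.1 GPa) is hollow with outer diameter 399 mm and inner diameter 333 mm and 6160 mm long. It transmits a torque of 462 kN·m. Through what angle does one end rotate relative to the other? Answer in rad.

0.0504 rad

J = π(d_o⁴ − d_i⁴)/32 = π(0.399⁴ − 0.333⁴)/32 = 1.281×10^-3 m⁴.
θ = T·L/(G·J) = 462000 × 6.16 / (44.1×10⁹ × 1.281×10^-3) = 0.05038 rad.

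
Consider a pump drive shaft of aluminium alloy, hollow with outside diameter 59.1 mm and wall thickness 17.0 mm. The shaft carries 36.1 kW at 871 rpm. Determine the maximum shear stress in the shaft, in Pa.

1.01e7 Pa

ω = 2π·871/60 = 91.21 rad/s, so T = P/ω = 36.1×10³ / 91.21 = 395.8 N·m.
J = π(d_o⁴ − d_i⁴)/32 = π(0.0591⁴ − 0.0251⁴)/32 = 1.159×10^-6 m⁴.
τ_max = T·r/J = 395.8 × 0.0295 / 1.159×10^-6 = 1.009×10^7 Pa.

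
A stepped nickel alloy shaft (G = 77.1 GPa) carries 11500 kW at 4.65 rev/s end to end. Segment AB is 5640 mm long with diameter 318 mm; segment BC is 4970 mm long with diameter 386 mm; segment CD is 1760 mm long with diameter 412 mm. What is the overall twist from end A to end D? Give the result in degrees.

2.49°

ω = 2π·4.65 = 29.22 rad/s, so T = P/ω = 11500×10³ / 29.22 = 393600 N·m.
J_AB = π(0.318)⁴/32 = 1.00×10^-3 m⁴; J_BC = π(0.386)⁴/32 = 2.18×10^-3 m⁴; J_CD = π(0.412)⁴/32 = 2.83×10^-3 m⁴.
θ = (T/G)·Σ L_i/J_i = (393600/77.1×10⁹)·(5.64/1.00×10^-3 + 4.97/2.18×10^-3 + 1.76/2.83×10^-3) = 0.04350 rad.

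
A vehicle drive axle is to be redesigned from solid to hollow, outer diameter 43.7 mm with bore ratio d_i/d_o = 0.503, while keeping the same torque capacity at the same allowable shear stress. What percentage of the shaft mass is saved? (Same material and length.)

Equal τ_max and T ⇒ the solid shaft needs d_s³ = d_o³(1−k⁴), so d_s = 43.7·(1−0.503⁴)^(1/3) = 42.75 mm.
Area ratio A_h/A_s = d_o²(1−k²)/d_s² = (1−k²)/(1−k⁴)^(2/3) = 0.7807.
Mass saving = 1 − 0.7807 = 21.9 %.

21.9 %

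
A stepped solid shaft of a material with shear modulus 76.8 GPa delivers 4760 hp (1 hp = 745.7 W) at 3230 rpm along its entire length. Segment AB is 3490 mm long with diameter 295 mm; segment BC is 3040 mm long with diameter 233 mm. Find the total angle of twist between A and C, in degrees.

ω = 2π·3230/60 = 338.2 rad/s, so T = P/ω = 4760×745.7 / 338.2 = 10490 N·m.
J_AB = π(0.295)⁴/32 = 7.44×10^-4 m⁴; J_BC = π(0.233)⁴/32 = 2.89×10^-4 m⁴.
θ = (T/G)·Σ L_i/J_i = (10490/76.8×10⁹)·(3.49/7.44×10^-4 + 3.04/2.89×10^-4) = 2.077×10^-3 rad.

0.119°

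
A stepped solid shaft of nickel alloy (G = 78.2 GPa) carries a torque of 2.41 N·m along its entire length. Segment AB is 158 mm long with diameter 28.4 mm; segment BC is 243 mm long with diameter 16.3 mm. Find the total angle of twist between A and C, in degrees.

0.0663°

J_AB = π(0.0284)⁴/32 = 6.39×10^-8 m⁴; J_BC = π(0.0163)⁴/32 = 6.93×10^-9 m⁴.
θ = (T/G)·Σ L_i/J_i = (2.410/78.2×10⁹)·(0.158/6.39×10^-8 + 0.243/6.93×10^-9) = 1.157×10^-3 rad.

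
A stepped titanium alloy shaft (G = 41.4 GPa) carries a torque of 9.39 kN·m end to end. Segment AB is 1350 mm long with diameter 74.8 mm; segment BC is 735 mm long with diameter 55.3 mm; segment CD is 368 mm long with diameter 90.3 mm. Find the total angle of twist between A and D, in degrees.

16.8°

J_AB = π(0.0748)⁴/32 = 3.07×10^-6 m⁴; J_BC = π(0.0553)⁴/32 = 9.18×10^-7 m⁴; J_CD = π(0.0903)⁴/32 = 6.53×10^-6 m⁴.
θ = (T/G)·Σ L_i/J_i = (9390/41.4×10⁹)·(1.35/3.07×10^-6 + 0.735/9.18×10^-7 + 0.368/6.53×10^-6) = 0.2940 rad.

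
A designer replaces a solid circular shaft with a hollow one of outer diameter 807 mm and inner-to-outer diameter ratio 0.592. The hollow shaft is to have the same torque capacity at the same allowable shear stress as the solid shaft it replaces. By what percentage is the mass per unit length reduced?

29.1 %

Equal τ_max and T ⇒ the solid shaft needs d_s³ = d_o³(1−k⁴), so d_s = 807·(1−0.592⁴)^(1/3) = 772.5 mm.
Area ratio A_h/A_s = d_o²(1−k²)/d_s² = (1−k²)/(1−k⁴)^(2/3) = 0.7088.
Mass saving = 1 − 0.7088 = 29.1 %.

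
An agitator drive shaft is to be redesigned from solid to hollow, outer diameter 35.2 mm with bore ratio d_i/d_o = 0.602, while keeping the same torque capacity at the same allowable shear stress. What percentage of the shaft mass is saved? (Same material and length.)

30.0 %

Equal τ_max and T ⇒ the solid shaft needs d_s³ = d_o³(1−k⁴), so d_s = 35.2·(1−0.602⁴)^(1/3) = 33.59 mm.
Area ratio A_h/A_s = d_o²(1−k²)/d_s² = (1−k²)/(1−k⁴)^(2/3) = 0.7003.
Mass saving = 1 − 0.7003 = 30.0 %.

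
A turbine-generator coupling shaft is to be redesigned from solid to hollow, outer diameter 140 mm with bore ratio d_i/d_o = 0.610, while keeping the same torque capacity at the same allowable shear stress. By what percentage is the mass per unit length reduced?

30.7 %

Equal τ_max and T ⇒ the solid shaft needs d_s³ = d_o³(1−k⁴), so d_s = 140·(1−0.610⁴)^(1/3) = 133.2 mm.
Area ratio A_h/A_s = d_o²(1−k²)/d_s² = (1−k²)/(1−k⁴)^(2/3) = 0.6935.
Mass saving = 1 − 0.6935 = 30.7 %.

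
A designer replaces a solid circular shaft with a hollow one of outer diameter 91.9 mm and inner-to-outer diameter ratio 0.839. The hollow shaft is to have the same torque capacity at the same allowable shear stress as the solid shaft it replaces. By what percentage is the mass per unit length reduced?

53.3 %

Equal τ_max and T ⇒ the solid shaft needs d_s³ = d_o³(1−k⁴), so d_s = 91.9·(1−0.839⁴)^(1/3) = 73.16 mm.
Area ratio A_h/A_s = d_o²(1−k²)/d_s² = (1−k²)/(1−k⁴)^(2/3) = 0.4672.
Mass saving = 1 − 0.4672 = 53.3 %.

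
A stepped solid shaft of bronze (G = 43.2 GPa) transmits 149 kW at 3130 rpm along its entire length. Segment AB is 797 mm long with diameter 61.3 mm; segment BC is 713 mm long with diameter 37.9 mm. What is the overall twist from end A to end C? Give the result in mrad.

ω = 2π·3130/60 = 327.8 rad/s, so T = P/ω = 149×10³ / 327.8 = 454.6 N·m.
J_AB = π(0.0613)⁴/32 = 1.39×10^-6 m⁴; J_BC = π(0.0379)⁴/32 = 2.03×10^-7 m⁴.
θ = (T/G)·Σ L_i/J_i = (454.6/43.2×10⁹)·(0.797/1.39×10^-6 + 0.713/2.03×10^-7) = 0.04309 rad.

43.1 mrad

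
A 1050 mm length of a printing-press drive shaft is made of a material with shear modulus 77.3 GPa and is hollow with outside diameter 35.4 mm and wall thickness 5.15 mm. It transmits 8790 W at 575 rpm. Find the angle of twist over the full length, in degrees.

ω = 2π·575/60 = 60.21 rad/s, so T = P/ω = 8790 / 60.21 = 146.0 N·m.
J = π(d_o⁴ − d_i⁴)/32 = π(0.0354⁴ − 0.0251⁴)/32 = 1.152×10^-7 m⁴.
θ = T·L/(G·J) = 146.0 × 1.05 / (77.3×10⁹ × 1.152×10^-7) = 0.01721 rad.

0.986°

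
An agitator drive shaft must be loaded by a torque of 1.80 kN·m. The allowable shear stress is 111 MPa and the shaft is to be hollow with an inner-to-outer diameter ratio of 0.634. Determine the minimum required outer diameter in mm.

For a hollow shaft with d_i/d_o = 0.634: τ_max = 16T/(π d_o³ (1−k⁴)), so d_o = [16T/(π τ_allow (1−k⁴))]^(1/3) = [16·1800/(π·1.11×10^8·0.8384)]^(1/3) = 0.04618 m.

46.2 mm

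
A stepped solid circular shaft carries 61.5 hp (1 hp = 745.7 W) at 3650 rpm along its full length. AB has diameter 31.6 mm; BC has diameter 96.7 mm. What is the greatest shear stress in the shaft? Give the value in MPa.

19.4 MPa

ω = 2π·3650/60 = 382.2 rad/s, so T = P/ω = 61.5×745.7 / 382.2 = 120.0 N·m.
Under the same torque, τ_max = 16T/(πd³) is largest where d is smallest — segment AB (d = 31.6 mm).
τ_max = 16·120.0/(π·(0.0316)³) = 1.937×10^7 Pa.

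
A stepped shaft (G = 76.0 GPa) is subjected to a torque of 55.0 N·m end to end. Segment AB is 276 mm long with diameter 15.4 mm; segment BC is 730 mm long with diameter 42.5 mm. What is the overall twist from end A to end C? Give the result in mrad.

J_AB = π(0.0154)⁴/32 = 5.52×10^-9 m⁴; J_BC = π(0.0425)⁴/32 = 3.20×10^-7 m⁴.
θ = (T/G)·Σ L_i/J_i = (55.00/76.0×10⁹)·(0.276/5.52×10^-9 + 0.730/3.20×10^-7) = 0.03782 rad.

37.8 mrad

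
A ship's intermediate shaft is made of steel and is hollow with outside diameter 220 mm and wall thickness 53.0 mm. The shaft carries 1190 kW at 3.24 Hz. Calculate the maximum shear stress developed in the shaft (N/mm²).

30.1 N/mm²

ω = 2π·3.24 = 20.36 rad/s, so T = P/ω = 1190×10³ / 20.36 = 58460 N·m.
J = π(d_o⁴ − d_i⁴)/32 = π(0.220⁴ − 0.114⁴)/32 = 2.134×10^-4 m⁴.
τ_max = T·r/J = 58460 × 0.110 / 2.134×10^-4 = 3.013×10^7 Pa.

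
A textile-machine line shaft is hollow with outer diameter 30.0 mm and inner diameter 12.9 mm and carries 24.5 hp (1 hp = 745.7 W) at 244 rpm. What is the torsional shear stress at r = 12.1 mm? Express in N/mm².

ω = 2π·244/60 = 25.55 rad/s, so T = P/ω = 24.5×745.7 / 25.55 = 715.0 N·m.
J = π(d_o⁴ − d_i⁴)/32 = π(0.0300⁴ − 0.0129⁴)/32 = 7.680×10^-8 m⁴.
Shear stress varies linearly with radius: τ = T·r/J = 715.0 × 0.0121 / 7.680×10^-8 = 1.126×10^8 Pa.

113 N/mm²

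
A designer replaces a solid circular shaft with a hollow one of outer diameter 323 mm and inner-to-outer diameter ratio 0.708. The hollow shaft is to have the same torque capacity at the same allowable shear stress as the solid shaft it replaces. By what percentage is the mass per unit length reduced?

Equal τ_max and T ⇒ the solid shaft needs d_s³ = d_o³(1−k⁴), so d_s = 323·(1−0.708⁴)^(1/3) = 293.3 mm.
Area ratio A_h/A_s = d_o²(1−k²)/d_s² = (1−k²)/(1−k⁴)^(2/3) = 0.6049.
Mass saving = 1 − 0.6049 = 39.5 %.

39.5 %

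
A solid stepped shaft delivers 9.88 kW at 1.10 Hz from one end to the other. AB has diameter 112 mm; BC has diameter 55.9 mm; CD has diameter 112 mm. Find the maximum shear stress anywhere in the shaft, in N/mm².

ω = 2π·1.10 = 6.912 rad/s, so T = P/ω = 9.88×10³ / 6.912 = 1430 N·m.
Under the same torque, τ_max = 16T/(πd³) is largest where d is smallest — segment BC (d = 55.9 mm).
τ_max = 16·1430/(π·(0.0559)³) = 4.168×10^7 Pa.

41.7 N/mm²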